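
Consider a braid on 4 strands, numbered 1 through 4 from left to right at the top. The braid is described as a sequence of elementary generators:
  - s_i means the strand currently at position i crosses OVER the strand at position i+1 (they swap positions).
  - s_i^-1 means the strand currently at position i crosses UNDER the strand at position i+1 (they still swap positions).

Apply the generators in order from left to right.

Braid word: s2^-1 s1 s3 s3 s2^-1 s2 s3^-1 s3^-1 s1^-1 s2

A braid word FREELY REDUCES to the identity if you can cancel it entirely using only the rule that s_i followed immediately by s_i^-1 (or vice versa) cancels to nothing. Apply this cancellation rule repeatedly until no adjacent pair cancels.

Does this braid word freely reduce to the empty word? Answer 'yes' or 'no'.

Answer: yes

Derivation:
Gen 1 (s2^-1): push. Stack: [s2^-1]
Gen 2 (s1): push. Stack: [s2^-1 s1]
Gen 3 (s3): push. Stack: [s2^-1 s1 s3]
Gen 4 (s3): push. Stack: [s2^-1 s1 s3 s3]
Gen 5 (s2^-1): push. Stack: [s2^-1 s1 s3 s3 s2^-1]
Gen 6 (s2): cancels prior s2^-1. Stack: [s2^-1 s1 s3 s3]
Gen 7 (s3^-1): cancels prior s3. Stack: [s2^-1 s1 s3]
Gen 8 (s3^-1): cancels prior s3. Stack: [s2^-1 s1]
Gen 9 (s1^-1): cancels prior s1. Stack: [s2^-1]
Gen 10 (s2): cancels prior s2^-1. Stack: []
Reduced word: (empty)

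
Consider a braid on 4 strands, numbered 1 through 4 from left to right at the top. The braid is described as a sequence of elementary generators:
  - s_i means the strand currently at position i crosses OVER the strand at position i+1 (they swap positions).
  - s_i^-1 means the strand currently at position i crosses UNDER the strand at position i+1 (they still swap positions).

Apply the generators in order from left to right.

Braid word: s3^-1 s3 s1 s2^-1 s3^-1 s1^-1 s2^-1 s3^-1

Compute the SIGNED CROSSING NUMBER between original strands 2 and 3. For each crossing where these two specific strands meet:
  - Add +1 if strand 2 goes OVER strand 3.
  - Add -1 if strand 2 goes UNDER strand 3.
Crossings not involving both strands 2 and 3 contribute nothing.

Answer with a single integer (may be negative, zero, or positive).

Answer: -1

Derivation:
Gen 1: crossing 3x4. Both 2&3? no. Sum: 0
Gen 2: crossing 4x3. Both 2&3? no. Sum: 0
Gen 3: crossing 1x2. Both 2&3? no. Sum: 0
Gen 4: crossing 1x3. Both 2&3? no. Sum: 0
Gen 5: crossing 1x4. Both 2&3? no. Sum: 0
Gen 6: 2 under 3. Both 2&3? yes. Contrib: -1. Sum: -1
Gen 7: crossing 2x4. Both 2&3? no. Sum: -1
Gen 8: crossing 2x1. Both 2&3? no. Sum: -1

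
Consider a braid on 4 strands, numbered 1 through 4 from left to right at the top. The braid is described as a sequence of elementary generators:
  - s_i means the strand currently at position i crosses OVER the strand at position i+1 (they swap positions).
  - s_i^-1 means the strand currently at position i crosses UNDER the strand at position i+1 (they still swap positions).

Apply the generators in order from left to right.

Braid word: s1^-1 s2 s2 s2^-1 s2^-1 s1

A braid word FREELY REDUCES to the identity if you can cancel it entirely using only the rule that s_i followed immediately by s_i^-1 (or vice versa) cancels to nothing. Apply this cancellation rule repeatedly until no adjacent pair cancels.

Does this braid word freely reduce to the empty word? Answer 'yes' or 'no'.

Gen 1 (s1^-1): push. Stack: [s1^-1]
Gen 2 (s2): push. Stack: [s1^-1 s2]
Gen 3 (s2): push. Stack: [s1^-1 s2 s2]
Gen 4 (s2^-1): cancels prior s2. Stack: [s1^-1 s2]
Gen 5 (s2^-1): cancels prior s2. Stack: [s1^-1]
Gen 6 (s1): cancels prior s1^-1. Stack: []
Reduced word: (empty)

Answer: yes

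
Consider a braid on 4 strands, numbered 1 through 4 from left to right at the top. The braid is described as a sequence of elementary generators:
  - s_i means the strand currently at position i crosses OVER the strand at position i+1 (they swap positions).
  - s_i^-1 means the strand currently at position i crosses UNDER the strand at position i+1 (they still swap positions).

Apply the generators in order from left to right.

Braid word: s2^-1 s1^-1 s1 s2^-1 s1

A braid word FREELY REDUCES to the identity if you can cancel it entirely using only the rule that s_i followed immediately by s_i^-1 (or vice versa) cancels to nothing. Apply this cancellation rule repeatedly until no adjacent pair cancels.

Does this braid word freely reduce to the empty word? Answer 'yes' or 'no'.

Answer: no

Derivation:
Gen 1 (s2^-1): push. Stack: [s2^-1]
Gen 2 (s1^-1): push. Stack: [s2^-1 s1^-1]
Gen 3 (s1): cancels prior s1^-1. Stack: [s2^-1]
Gen 4 (s2^-1): push. Stack: [s2^-1 s2^-1]
Gen 5 (s1): push. Stack: [s2^-1 s2^-1 s1]
Reduced word: s2^-1 s2^-1 s1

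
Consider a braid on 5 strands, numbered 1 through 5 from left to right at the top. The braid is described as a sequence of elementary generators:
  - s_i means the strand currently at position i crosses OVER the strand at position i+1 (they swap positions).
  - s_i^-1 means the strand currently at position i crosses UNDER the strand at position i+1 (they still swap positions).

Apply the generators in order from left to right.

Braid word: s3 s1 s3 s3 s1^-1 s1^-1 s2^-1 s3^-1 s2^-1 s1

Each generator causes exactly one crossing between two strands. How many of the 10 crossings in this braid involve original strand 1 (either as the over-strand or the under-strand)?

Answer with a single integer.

Answer: 5

Derivation:
Gen 1: crossing 3x4. Involves strand 1? no. Count so far: 0
Gen 2: crossing 1x2. Involves strand 1? yes. Count so far: 1
Gen 3: crossing 4x3. Involves strand 1? no. Count so far: 1
Gen 4: crossing 3x4. Involves strand 1? no. Count so far: 1
Gen 5: crossing 2x1. Involves strand 1? yes. Count so far: 2
Gen 6: crossing 1x2. Involves strand 1? yes. Count so far: 3
Gen 7: crossing 1x4. Involves strand 1? yes. Count so far: 4
Gen 8: crossing 1x3. Involves strand 1? yes. Count so far: 5
Gen 9: crossing 4x3. Involves strand 1? no. Count so far: 5
Gen 10: crossing 2x3. Involves strand 1? no. Count so far: 5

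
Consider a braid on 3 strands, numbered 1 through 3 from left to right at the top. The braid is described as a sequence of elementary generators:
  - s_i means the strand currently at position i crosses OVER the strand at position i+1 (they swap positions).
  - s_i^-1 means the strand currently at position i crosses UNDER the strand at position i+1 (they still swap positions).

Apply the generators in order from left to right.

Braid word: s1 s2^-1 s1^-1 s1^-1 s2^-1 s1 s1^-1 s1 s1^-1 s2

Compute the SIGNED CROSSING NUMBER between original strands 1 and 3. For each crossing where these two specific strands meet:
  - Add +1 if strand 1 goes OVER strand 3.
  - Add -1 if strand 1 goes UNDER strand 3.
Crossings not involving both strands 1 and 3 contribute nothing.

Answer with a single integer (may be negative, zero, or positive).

Answer: 1

Derivation:
Gen 1: crossing 1x2. Both 1&3? no. Sum: 0
Gen 2: 1 under 3. Both 1&3? yes. Contrib: -1. Sum: -1
Gen 3: crossing 2x3. Both 1&3? no. Sum: -1
Gen 4: crossing 3x2. Both 1&3? no. Sum: -1
Gen 5: 3 under 1. Both 1&3? yes. Contrib: +1. Sum: 0
Gen 6: crossing 2x1. Both 1&3? no. Sum: 0
Gen 7: crossing 1x2. Both 1&3? no. Sum: 0
Gen 8: crossing 2x1. Both 1&3? no. Sum: 0
Gen 9: crossing 1x2. Both 1&3? no. Sum: 0
Gen 10: 1 over 3. Both 1&3? yes. Contrib: +1. Sum: 1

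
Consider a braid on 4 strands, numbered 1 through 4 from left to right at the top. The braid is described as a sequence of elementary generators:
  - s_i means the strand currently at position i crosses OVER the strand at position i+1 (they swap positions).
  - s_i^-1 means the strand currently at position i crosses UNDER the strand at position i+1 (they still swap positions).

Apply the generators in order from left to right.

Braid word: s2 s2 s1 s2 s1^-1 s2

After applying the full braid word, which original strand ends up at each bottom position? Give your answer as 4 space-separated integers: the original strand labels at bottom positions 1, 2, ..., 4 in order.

Answer: 3 1 2 4

Derivation:
Gen 1 (s2): strand 2 crosses over strand 3. Perm now: [1 3 2 4]
Gen 2 (s2): strand 3 crosses over strand 2. Perm now: [1 2 3 4]
Gen 3 (s1): strand 1 crosses over strand 2. Perm now: [2 1 3 4]
Gen 4 (s2): strand 1 crosses over strand 3. Perm now: [2 3 1 4]
Gen 5 (s1^-1): strand 2 crosses under strand 3. Perm now: [3 2 1 4]
Gen 6 (s2): strand 2 crosses over strand 1. Perm now: [3 1 2 4]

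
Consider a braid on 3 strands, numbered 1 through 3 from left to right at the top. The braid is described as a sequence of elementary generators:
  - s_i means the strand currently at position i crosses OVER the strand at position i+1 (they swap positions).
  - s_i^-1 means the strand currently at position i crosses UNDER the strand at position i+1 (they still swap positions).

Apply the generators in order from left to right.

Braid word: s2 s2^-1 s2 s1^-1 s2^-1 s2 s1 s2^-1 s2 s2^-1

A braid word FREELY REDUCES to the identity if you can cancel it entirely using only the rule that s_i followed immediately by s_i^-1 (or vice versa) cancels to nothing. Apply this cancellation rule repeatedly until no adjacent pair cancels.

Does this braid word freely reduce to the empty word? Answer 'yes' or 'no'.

Answer: yes

Derivation:
Gen 1 (s2): push. Stack: [s2]
Gen 2 (s2^-1): cancels prior s2. Stack: []
Gen 3 (s2): push. Stack: [s2]
Gen 4 (s1^-1): push. Stack: [s2 s1^-1]
Gen 5 (s2^-1): push. Stack: [s2 s1^-1 s2^-1]
Gen 6 (s2): cancels prior s2^-1. Stack: [s2 s1^-1]
Gen 7 (s1): cancels prior s1^-1. Stack: [s2]
Gen 8 (s2^-1): cancels prior s2. Stack: []
Gen 9 (s2): push. Stack: [s2]
Gen 10 (s2^-1): cancels prior s2. Stack: []
Reduced word: (empty)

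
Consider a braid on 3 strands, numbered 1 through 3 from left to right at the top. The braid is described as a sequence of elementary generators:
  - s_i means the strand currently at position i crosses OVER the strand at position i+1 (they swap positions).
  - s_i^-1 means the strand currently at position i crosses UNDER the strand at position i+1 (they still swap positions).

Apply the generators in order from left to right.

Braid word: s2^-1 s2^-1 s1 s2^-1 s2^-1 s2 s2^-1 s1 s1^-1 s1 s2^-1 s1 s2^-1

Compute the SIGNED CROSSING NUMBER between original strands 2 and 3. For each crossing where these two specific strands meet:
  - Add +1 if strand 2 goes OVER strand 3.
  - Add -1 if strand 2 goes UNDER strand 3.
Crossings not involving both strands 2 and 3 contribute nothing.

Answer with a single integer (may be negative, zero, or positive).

Answer: -1

Derivation:
Gen 1: 2 under 3. Both 2&3? yes. Contrib: -1. Sum: -1
Gen 2: 3 under 2. Both 2&3? yes. Contrib: +1. Sum: 0
Gen 3: crossing 1x2. Both 2&3? no. Sum: 0
Gen 4: crossing 1x3. Both 2&3? no. Sum: 0
Gen 5: crossing 3x1. Both 2&3? no. Sum: 0
Gen 6: crossing 1x3. Both 2&3? no. Sum: 0
Gen 7: crossing 3x1. Both 2&3? no. Sum: 0
Gen 8: crossing 2x1. Both 2&3? no. Sum: 0
Gen 9: crossing 1x2. Both 2&3? no. Sum: 0
Gen 10: crossing 2x1. Both 2&3? no. Sum: 0
Gen 11: 2 under 3. Both 2&3? yes. Contrib: -1. Sum: -1
Gen 12: crossing 1x3. Both 2&3? no. Sum: -1
Gen 13: crossing 1x2. Both 2&3? no. Sum: -1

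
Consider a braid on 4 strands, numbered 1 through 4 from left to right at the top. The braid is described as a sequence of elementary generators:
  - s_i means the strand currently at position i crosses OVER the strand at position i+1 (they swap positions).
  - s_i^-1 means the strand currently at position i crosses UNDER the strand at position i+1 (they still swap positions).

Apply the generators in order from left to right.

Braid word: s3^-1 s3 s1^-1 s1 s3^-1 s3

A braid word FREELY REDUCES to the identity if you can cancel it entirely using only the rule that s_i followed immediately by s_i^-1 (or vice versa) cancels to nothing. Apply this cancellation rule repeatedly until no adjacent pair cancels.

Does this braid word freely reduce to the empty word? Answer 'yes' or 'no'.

Gen 1 (s3^-1): push. Stack: [s3^-1]
Gen 2 (s3): cancels prior s3^-1. Stack: []
Gen 3 (s1^-1): push. Stack: [s1^-1]
Gen 4 (s1): cancels prior s1^-1. Stack: []
Gen 5 (s3^-1): push. Stack: [s3^-1]
Gen 6 (s3): cancels prior s3^-1. Stack: []
Reduced word: (empty)

Answer: yes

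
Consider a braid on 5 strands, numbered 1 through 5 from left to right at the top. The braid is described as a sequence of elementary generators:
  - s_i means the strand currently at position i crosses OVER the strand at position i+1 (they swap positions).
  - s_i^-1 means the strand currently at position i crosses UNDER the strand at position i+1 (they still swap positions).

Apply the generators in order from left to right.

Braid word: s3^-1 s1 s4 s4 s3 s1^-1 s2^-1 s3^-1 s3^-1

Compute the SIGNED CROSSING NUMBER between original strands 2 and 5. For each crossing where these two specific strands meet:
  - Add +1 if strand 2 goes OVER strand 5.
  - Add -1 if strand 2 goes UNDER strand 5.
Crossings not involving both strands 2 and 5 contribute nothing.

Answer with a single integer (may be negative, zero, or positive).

Answer: 0

Derivation:
Gen 1: crossing 3x4. Both 2&5? no. Sum: 0
Gen 2: crossing 1x2. Both 2&5? no. Sum: 0
Gen 3: crossing 3x5. Both 2&5? no. Sum: 0
Gen 4: crossing 5x3. Both 2&5? no. Sum: 0
Gen 5: crossing 4x3. Both 2&5? no. Sum: 0
Gen 6: crossing 2x1. Both 2&5? no. Sum: 0
Gen 7: crossing 2x3. Both 2&5? no. Sum: 0
Gen 8: crossing 2x4. Both 2&5? no. Sum: 0
Gen 9: crossing 4x2. Both 2&5? no. Sum: 0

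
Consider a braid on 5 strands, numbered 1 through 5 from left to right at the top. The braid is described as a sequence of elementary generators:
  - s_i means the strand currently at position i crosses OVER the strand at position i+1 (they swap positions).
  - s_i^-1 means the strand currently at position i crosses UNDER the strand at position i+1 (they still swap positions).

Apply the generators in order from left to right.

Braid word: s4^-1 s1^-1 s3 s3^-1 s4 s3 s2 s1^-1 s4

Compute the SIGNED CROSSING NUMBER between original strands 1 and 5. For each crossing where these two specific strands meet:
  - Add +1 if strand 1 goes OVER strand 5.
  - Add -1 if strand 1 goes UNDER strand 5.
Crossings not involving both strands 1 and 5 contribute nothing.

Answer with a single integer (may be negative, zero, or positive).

Answer: 0

Derivation:
Gen 1: crossing 4x5. Both 1&5? no. Sum: 0
Gen 2: crossing 1x2. Both 1&5? no. Sum: 0
Gen 3: crossing 3x5. Both 1&5? no. Sum: 0
Gen 4: crossing 5x3. Both 1&5? no. Sum: 0
Gen 5: crossing 5x4. Both 1&5? no. Sum: 0
Gen 6: crossing 3x4. Both 1&5? no. Sum: 0
Gen 7: crossing 1x4. Both 1&5? no. Sum: 0
Gen 8: crossing 2x4. Both 1&5? no. Sum: 0
Gen 9: crossing 3x5. Both 1&5? no. Sum: 0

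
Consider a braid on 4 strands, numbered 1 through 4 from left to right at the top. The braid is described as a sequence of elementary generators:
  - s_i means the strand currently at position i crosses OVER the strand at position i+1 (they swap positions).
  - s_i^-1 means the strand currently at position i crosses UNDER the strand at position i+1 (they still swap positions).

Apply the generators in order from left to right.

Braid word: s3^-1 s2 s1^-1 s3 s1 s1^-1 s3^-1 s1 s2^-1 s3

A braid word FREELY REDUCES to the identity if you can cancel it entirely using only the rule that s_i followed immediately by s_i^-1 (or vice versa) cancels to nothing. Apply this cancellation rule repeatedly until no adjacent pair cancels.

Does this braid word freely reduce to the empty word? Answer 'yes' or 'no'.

Answer: yes

Derivation:
Gen 1 (s3^-1): push. Stack: [s3^-1]
Gen 2 (s2): push. Stack: [s3^-1 s2]
Gen 3 (s1^-1): push. Stack: [s3^-1 s2 s1^-1]
Gen 4 (s3): push. Stack: [s3^-1 s2 s1^-1 s3]
Gen 5 (s1): push. Stack: [s3^-1 s2 s1^-1 s3 s1]
Gen 6 (s1^-1): cancels prior s1. Stack: [s3^-1 s2 s1^-1 s3]
Gen 7 (s3^-1): cancels prior s3. Stack: [s3^-1 s2 s1^-1]
Gen 8 (s1): cancels prior s1^-1. Stack: [s3^-1 s2]
Gen 9 (s2^-1): cancels prior s2. Stack: [s3^-1]
Gen 10 (s3): cancels prior s3^-1. Stack: []
Reduced word: (empty)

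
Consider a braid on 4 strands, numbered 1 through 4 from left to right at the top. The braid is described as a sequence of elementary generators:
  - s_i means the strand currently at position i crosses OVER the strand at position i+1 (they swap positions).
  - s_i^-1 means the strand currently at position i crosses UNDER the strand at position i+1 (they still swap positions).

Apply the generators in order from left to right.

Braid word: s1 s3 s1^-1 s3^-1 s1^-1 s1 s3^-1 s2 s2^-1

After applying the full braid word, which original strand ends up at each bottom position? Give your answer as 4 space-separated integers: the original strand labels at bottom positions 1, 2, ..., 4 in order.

Answer: 1 2 4 3

Derivation:
Gen 1 (s1): strand 1 crosses over strand 2. Perm now: [2 1 3 4]
Gen 2 (s3): strand 3 crosses over strand 4. Perm now: [2 1 4 3]
Gen 3 (s1^-1): strand 2 crosses under strand 1. Perm now: [1 2 4 3]
Gen 4 (s3^-1): strand 4 crosses under strand 3. Perm now: [1 2 3 4]
Gen 5 (s1^-1): strand 1 crosses under strand 2. Perm now: [2 1 3 4]
Gen 6 (s1): strand 2 crosses over strand 1. Perm now: [1 2 3 4]
Gen 7 (s3^-1): strand 3 crosses under strand 4. Perm now: [1 2 4 3]
Gen 8 (s2): strand 2 crosses over strand 4. Perm now: [1 4 2 3]
Gen 9 (s2^-1): strand 4 crosses under strand 2. Perm now: [1 2 4 3]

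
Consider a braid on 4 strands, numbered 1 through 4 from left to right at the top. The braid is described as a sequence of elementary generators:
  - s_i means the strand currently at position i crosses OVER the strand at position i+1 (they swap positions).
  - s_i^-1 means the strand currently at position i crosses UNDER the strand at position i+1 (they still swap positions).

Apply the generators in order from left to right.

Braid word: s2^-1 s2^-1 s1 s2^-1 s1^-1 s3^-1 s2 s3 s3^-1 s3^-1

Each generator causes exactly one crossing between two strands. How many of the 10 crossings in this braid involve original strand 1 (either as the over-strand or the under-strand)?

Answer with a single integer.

Answer: 6

Derivation:
Gen 1: crossing 2x3. Involves strand 1? no. Count so far: 0
Gen 2: crossing 3x2. Involves strand 1? no. Count so far: 0
Gen 3: crossing 1x2. Involves strand 1? yes. Count so far: 1
Gen 4: crossing 1x3. Involves strand 1? yes. Count so far: 2
Gen 5: crossing 2x3. Involves strand 1? no. Count so far: 2
Gen 6: crossing 1x4. Involves strand 1? yes. Count so far: 3
Gen 7: crossing 2x4. Involves strand 1? no. Count so far: 3
Gen 8: crossing 2x1. Involves strand 1? yes. Count so far: 4
Gen 9: crossing 1x2. Involves strand 1? yes. Count so far: 5
Gen 10: crossing 2x1. Involves strand 1? yes. Count so far: 6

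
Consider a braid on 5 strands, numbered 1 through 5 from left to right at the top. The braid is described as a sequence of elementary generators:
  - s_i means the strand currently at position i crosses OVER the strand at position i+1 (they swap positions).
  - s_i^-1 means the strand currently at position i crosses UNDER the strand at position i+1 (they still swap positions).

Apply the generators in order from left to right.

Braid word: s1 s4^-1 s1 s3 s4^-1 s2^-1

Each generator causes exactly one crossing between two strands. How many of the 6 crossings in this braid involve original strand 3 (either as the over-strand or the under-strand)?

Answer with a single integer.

Answer: 2

Derivation:
Gen 1: crossing 1x2. Involves strand 3? no. Count so far: 0
Gen 2: crossing 4x5. Involves strand 3? no. Count so far: 0
Gen 3: crossing 2x1. Involves strand 3? no. Count so far: 0
Gen 4: crossing 3x5. Involves strand 3? yes. Count so far: 1
Gen 5: crossing 3x4. Involves strand 3? yes. Count so far: 2
Gen 6: crossing 2x5. Involves strand 3? no. Count so far: 2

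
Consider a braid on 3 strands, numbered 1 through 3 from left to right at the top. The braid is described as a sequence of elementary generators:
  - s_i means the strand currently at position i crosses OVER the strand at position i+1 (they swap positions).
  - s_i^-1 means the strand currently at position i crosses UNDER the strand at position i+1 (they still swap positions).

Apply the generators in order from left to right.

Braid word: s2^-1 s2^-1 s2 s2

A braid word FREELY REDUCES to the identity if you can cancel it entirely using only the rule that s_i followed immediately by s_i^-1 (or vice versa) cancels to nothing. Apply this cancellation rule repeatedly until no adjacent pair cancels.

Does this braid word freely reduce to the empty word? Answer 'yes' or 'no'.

Gen 1 (s2^-1): push. Stack: [s2^-1]
Gen 2 (s2^-1): push. Stack: [s2^-1 s2^-1]
Gen 3 (s2): cancels prior s2^-1. Stack: [s2^-1]
Gen 4 (s2): cancels prior s2^-1. Stack: []
Reduced word: (empty)

Answer: yes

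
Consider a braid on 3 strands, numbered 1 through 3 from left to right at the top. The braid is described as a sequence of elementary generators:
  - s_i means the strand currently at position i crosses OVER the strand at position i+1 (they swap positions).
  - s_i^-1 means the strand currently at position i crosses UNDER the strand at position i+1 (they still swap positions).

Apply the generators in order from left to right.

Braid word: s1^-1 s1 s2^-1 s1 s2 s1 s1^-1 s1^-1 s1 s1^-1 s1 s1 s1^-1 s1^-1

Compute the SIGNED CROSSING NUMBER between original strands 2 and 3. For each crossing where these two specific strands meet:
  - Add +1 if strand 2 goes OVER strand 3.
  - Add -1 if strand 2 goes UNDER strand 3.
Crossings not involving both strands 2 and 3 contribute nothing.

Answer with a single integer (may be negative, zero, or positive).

Answer: 0

Derivation:
Gen 1: crossing 1x2. Both 2&3? no. Sum: 0
Gen 2: crossing 2x1. Both 2&3? no. Sum: 0
Gen 3: 2 under 3. Both 2&3? yes. Contrib: -1. Sum: -1
Gen 4: crossing 1x3. Both 2&3? no. Sum: -1
Gen 5: crossing 1x2. Both 2&3? no. Sum: -1
Gen 6: 3 over 2. Both 2&3? yes. Contrib: -1. Sum: -2
Gen 7: 2 under 3. Both 2&3? yes. Contrib: -1. Sum: -3
Gen 8: 3 under 2. Both 2&3? yes. Contrib: +1. Sum: -2
Gen 9: 2 over 3. Both 2&3? yes. Contrib: +1. Sum: -1
Gen 10: 3 under 2. Both 2&3? yes. Contrib: +1. Sum: 0
Gen 11: 2 over 3. Both 2&3? yes. Contrib: +1. Sum: 1
Gen 12: 3 over 2. Both 2&3? yes. Contrib: -1. Sum: 0
Gen 13: 2 under 3. Both 2&3? yes. Contrib: -1. Sum: -1
Gen 14: 3 under 2. Both 2&3? yes. Contrib: +1. Sum: 0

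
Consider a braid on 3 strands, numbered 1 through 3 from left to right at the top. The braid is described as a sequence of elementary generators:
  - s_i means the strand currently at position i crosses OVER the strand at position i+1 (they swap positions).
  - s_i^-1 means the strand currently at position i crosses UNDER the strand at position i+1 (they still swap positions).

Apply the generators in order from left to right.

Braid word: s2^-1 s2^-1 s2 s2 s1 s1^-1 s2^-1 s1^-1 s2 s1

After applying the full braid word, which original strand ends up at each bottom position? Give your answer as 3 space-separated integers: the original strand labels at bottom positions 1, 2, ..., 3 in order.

Answer: 2 3 1

Derivation:
Gen 1 (s2^-1): strand 2 crosses under strand 3. Perm now: [1 3 2]
Gen 2 (s2^-1): strand 3 crosses under strand 2. Perm now: [1 2 3]
Gen 3 (s2): strand 2 crosses over strand 3. Perm now: [1 3 2]
Gen 4 (s2): strand 3 crosses over strand 2. Perm now: [1 2 3]
Gen 5 (s1): strand 1 crosses over strand 2. Perm now: [2 1 3]
Gen 6 (s1^-1): strand 2 crosses under strand 1. Perm now: [1 2 3]
Gen 7 (s2^-1): strand 2 crosses under strand 3. Perm now: [1 3 2]
Gen 8 (s1^-1): strand 1 crosses under strand 3. Perm now: [3 1 2]
Gen 9 (s2): strand 1 crosses over strand 2. Perm now: [3 2 1]
Gen 10 (s1): strand 3 crosses over strand 2. Perm now: [2 3 1]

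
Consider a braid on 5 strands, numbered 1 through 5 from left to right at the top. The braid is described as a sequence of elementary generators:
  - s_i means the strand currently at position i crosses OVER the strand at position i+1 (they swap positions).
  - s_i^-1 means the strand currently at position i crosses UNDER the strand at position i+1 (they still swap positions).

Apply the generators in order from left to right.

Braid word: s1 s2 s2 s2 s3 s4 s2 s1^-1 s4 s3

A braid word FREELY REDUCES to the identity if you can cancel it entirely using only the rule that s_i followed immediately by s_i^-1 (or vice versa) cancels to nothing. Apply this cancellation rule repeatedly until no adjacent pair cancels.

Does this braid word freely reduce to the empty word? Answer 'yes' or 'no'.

Gen 1 (s1): push. Stack: [s1]
Gen 2 (s2): push. Stack: [s1 s2]
Gen 3 (s2): push. Stack: [s1 s2 s2]
Gen 4 (s2): push. Stack: [s1 s2 s2 s2]
Gen 5 (s3): push. Stack: [s1 s2 s2 s2 s3]
Gen 6 (s4): push. Stack: [s1 s2 s2 s2 s3 s4]
Gen 7 (s2): push. Stack: [s1 s2 s2 s2 s3 s4 s2]
Gen 8 (s1^-1): push. Stack: [s1 s2 s2 s2 s3 s4 s2 s1^-1]
Gen 9 (s4): push. Stack: [s1 s2 s2 s2 s3 s4 s2 s1^-1 s4]
Gen 10 (s3): push. Stack: [s1 s2 s2 s2 s3 s4 s2 s1^-1 s4 s3]
Reduced word: s1 s2 s2 s2 s3 s4 s2 s1^-1 s4 s3

Answer: no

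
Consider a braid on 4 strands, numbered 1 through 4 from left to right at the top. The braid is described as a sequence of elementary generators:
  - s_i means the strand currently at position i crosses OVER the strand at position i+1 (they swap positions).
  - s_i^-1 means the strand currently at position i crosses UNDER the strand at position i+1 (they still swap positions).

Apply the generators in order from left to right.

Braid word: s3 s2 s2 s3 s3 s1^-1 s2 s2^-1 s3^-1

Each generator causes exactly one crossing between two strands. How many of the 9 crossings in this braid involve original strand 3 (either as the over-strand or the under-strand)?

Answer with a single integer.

Answer: 4

Derivation:
Gen 1: crossing 3x4. Involves strand 3? yes. Count so far: 1
Gen 2: crossing 2x4. Involves strand 3? no. Count so far: 1
Gen 3: crossing 4x2. Involves strand 3? no. Count so far: 1
Gen 4: crossing 4x3. Involves strand 3? yes. Count so far: 2
Gen 5: crossing 3x4. Involves strand 3? yes. Count so far: 3
Gen 6: crossing 1x2. Involves strand 3? no. Count so far: 3
Gen 7: crossing 1x4. Involves strand 3? no. Count so far: 3
Gen 8: crossing 4x1. Involves strand 3? no. Count so far: 3
Gen 9: crossing 4x3. Involves strand 3? yes. Count so far: 4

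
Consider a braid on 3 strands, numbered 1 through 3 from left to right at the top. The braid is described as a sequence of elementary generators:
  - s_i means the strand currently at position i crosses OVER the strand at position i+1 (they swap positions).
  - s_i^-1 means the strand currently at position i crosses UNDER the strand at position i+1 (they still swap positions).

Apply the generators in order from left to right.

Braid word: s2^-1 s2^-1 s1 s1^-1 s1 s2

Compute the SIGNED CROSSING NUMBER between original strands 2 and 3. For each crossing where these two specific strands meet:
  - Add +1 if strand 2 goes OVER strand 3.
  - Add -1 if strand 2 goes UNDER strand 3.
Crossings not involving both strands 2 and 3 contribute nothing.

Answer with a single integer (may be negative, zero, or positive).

Answer: 0

Derivation:
Gen 1: 2 under 3. Both 2&3? yes. Contrib: -1. Sum: -1
Gen 2: 3 under 2. Both 2&3? yes. Contrib: +1. Sum: 0
Gen 3: crossing 1x2. Both 2&3? no. Sum: 0
Gen 4: crossing 2x1. Both 2&3? no. Sum: 0
Gen 5: crossing 1x2. Both 2&3? no. Sum: 0
Gen 6: crossing 1x3. Both 2&3? no. Sum: 0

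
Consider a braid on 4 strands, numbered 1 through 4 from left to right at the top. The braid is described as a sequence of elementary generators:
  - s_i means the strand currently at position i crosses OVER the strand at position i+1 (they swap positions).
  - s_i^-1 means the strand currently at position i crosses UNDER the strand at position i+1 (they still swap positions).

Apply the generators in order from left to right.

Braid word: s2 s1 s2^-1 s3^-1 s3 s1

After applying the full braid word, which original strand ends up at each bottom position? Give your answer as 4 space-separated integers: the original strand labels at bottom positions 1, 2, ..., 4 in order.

Answer: 2 3 1 4

Derivation:
Gen 1 (s2): strand 2 crosses over strand 3. Perm now: [1 3 2 4]
Gen 2 (s1): strand 1 crosses over strand 3. Perm now: [3 1 2 4]
Gen 3 (s2^-1): strand 1 crosses under strand 2. Perm now: [3 2 1 4]
Gen 4 (s3^-1): strand 1 crosses under strand 4. Perm now: [3 2 4 1]
Gen 5 (s3): strand 4 crosses over strand 1. Perm now: [3 2 1 4]
Gen 6 (s1): strand 3 crosses over strand 2. Perm now: [2 3 1 4]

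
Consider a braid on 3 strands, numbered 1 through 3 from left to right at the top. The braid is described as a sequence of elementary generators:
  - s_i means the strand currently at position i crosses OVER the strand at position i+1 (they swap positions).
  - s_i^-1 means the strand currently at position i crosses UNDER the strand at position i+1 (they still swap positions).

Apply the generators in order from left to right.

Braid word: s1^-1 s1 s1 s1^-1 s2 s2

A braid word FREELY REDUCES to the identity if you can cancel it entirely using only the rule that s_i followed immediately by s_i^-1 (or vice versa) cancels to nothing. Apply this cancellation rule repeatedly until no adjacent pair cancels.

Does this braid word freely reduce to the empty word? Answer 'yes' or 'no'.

Gen 1 (s1^-1): push. Stack: [s1^-1]
Gen 2 (s1): cancels prior s1^-1. Stack: []
Gen 3 (s1): push. Stack: [s1]
Gen 4 (s1^-1): cancels prior s1. Stack: []
Gen 5 (s2): push. Stack: [s2]
Gen 6 (s2): push. Stack: [s2 s2]
Reduced word: s2 s2

Answer: no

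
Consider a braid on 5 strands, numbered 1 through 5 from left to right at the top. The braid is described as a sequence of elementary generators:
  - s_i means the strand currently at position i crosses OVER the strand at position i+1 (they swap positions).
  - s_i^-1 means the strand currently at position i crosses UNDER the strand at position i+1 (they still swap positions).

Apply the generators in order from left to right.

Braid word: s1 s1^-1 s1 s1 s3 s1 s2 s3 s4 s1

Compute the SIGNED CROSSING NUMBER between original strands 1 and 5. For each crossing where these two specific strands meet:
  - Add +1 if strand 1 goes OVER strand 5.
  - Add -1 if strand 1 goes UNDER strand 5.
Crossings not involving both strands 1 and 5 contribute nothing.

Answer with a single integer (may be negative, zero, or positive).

Gen 1: crossing 1x2. Both 1&5? no. Sum: 0
Gen 2: crossing 2x1. Both 1&5? no. Sum: 0
Gen 3: crossing 1x2. Both 1&5? no. Sum: 0
Gen 4: crossing 2x1. Both 1&5? no. Sum: 0
Gen 5: crossing 3x4. Both 1&5? no. Sum: 0
Gen 6: crossing 1x2. Both 1&5? no. Sum: 0
Gen 7: crossing 1x4. Both 1&5? no. Sum: 0
Gen 8: crossing 1x3. Both 1&5? no. Sum: 0
Gen 9: 1 over 5. Both 1&5? yes. Contrib: +1. Sum: 1
Gen 10: crossing 2x4. Both 1&5? no. Sum: 1

Answer: 1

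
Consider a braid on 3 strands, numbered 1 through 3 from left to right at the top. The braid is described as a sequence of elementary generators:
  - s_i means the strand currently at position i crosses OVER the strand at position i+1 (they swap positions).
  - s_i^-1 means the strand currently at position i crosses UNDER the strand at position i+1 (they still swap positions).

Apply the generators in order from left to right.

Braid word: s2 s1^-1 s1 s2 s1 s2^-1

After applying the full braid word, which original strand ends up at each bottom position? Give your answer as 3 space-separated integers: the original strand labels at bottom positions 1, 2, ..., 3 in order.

Gen 1 (s2): strand 2 crosses over strand 3. Perm now: [1 3 2]
Gen 2 (s1^-1): strand 1 crosses under strand 3. Perm now: [3 1 2]
Gen 3 (s1): strand 3 crosses over strand 1. Perm now: [1 3 2]
Gen 4 (s2): strand 3 crosses over strand 2. Perm now: [1 2 3]
Gen 5 (s1): strand 1 crosses over strand 2. Perm now: [2 1 3]
Gen 6 (s2^-1): strand 1 crosses under strand 3. Perm now: [2 3 1]

Answer: 2 3 1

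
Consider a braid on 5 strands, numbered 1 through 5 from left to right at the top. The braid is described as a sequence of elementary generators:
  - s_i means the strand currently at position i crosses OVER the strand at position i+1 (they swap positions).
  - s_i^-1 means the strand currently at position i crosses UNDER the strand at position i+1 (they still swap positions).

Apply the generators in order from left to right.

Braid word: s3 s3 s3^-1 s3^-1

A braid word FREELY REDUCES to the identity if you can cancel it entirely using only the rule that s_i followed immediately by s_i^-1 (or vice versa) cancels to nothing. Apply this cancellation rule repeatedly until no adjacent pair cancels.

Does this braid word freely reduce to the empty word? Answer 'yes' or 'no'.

Gen 1 (s3): push. Stack: [s3]
Gen 2 (s3): push. Stack: [s3 s3]
Gen 3 (s3^-1): cancels prior s3. Stack: [s3]
Gen 4 (s3^-1): cancels prior s3. Stack: []
Reduced word: (empty)

Answer: yes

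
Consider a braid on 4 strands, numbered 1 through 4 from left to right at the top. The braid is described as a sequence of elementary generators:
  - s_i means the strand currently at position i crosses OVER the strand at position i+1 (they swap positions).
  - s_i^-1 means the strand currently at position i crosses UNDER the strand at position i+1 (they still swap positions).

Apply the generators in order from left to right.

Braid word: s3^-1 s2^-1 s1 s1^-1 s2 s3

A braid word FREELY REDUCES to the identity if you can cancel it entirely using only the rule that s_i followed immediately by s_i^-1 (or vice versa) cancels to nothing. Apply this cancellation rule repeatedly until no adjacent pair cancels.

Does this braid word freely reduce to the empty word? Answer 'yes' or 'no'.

Gen 1 (s3^-1): push. Stack: [s3^-1]
Gen 2 (s2^-1): push. Stack: [s3^-1 s2^-1]
Gen 3 (s1): push. Stack: [s3^-1 s2^-1 s1]
Gen 4 (s1^-1): cancels prior s1. Stack: [s3^-1 s2^-1]
Gen 5 (s2): cancels prior s2^-1. Stack: [s3^-1]
Gen 6 (s3): cancels prior s3^-1. Stack: []
Reduced word: (empty)

Answer: yes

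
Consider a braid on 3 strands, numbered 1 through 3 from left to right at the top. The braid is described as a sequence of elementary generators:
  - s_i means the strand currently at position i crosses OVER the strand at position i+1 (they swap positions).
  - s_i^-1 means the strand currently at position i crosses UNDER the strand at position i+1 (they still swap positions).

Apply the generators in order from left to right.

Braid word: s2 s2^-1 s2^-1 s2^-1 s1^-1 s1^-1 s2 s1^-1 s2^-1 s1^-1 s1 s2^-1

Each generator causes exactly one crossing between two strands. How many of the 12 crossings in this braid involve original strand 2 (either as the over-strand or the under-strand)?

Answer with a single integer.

Gen 1: crossing 2x3. Involves strand 2? yes. Count so far: 1
Gen 2: crossing 3x2. Involves strand 2? yes. Count so far: 2
Gen 3: crossing 2x3. Involves strand 2? yes. Count so far: 3
Gen 4: crossing 3x2. Involves strand 2? yes. Count so far: 4
Gen 5: crossing 1x2. Involves strand 2? yes. Count so far: 5
Gen 6: crossing 2x1. Involves strand 2? yes. Count so far: 6
Gen 7: crossing 2x3. Involves strand 2? yes. Count so far: 7
Gen 8: crossing 1x3. Involves strand 2? no. Count so far: 7
Gen 9: crossing 1x2. Involves strand 2? yes. Count so far: 8
Gen 10: crossing 3x2. Involves strand 2? yes. Count so far: 9
Gen 11: crossing 2x3. Involves strand 2? yes. Count so far: 10
Gen 12: crossing 2x1. Involves strand 2? yes. Count so far: 11

Answer: 11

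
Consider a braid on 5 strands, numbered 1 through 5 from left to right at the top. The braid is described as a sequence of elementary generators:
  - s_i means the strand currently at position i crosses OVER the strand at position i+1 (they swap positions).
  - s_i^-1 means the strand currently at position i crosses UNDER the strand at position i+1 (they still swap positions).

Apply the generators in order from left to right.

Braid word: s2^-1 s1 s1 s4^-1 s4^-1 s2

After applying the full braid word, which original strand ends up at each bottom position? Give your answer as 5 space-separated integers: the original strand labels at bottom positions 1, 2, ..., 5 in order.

Gen 1 (s2^-1): strand 2 crosses under strand 3. Perm now: [1 3 2 4 5]
Gen 2 (s1): strand 1 crosses over strand 3. Perm now: [3 1 2 4 5]
Gen 3 (s1): strand 3 crosses over strand 1. Perm now: [1 3 2 4 5]
Gen 4 (s4^-1): strand 4 crosses under strand 5. Perm now: [1 3 2 5 4]
Gen 5 (s4^-1): strand 5 crosses under strand 4. Perm now: [1 3 2 4 5]
Gen 6 (s2): strand 3 crosses over strand 2. Perm now: [1 2 3 4 5]

Answer: 1 2 3 4 5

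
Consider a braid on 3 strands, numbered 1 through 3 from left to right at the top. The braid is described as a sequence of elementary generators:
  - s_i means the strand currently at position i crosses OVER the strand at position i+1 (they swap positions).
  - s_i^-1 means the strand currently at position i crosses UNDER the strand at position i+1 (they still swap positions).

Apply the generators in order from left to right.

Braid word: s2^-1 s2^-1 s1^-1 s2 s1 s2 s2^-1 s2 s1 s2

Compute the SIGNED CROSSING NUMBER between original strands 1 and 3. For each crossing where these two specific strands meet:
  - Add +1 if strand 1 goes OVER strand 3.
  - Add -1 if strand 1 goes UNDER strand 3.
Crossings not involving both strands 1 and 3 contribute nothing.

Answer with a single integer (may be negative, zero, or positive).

Gen 1: crossing 2x3. Both 1&3? no. Sum: 0
Gen 2: crossing 3x2. Both 1&3? no. Sum: 0
Gen 3: crossing 1x2. Both 1&3? no. Sum: 0
Gen 4: 1 over 3. Both 1&3? yes. Contrib: +1. Sum: 1
Gen 5: crossing 2x3. Both 1&3? no. Sum: 1
Gen 6: crossing 2x1. Both 1&3? no. Sum: 1
Gen 7: crossing 1x2. Both 1&3? no. Sum: 1
Gen 8: crossing 2x1. Both 1&3? no. Sum: 1
Gen 9: 3 over 1. Both 1&3? yes. Contrib: -1. Sum: 0
Gen 10: crossing 3x2. Both 1&3? no. Sum: 0

Answer: 0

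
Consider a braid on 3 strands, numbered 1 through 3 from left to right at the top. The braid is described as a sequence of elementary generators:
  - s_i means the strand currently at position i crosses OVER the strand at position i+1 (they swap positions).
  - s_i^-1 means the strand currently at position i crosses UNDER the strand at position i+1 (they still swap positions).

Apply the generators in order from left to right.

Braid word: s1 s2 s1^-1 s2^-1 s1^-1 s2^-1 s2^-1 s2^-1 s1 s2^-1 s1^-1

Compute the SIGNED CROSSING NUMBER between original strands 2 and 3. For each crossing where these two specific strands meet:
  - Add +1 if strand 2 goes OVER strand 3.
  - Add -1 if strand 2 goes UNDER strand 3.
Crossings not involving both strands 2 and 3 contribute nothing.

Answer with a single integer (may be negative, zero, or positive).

Answer: -1

Derivation:
Gen 1: crossing 1x2. Both 2&3? no. Sum: 0
Gen 2: crossing 1x3. Both 2&3? no. Sum: 0
Gen 3: 2 under 3. Both 2&3? yes. Contrib: -1. Sum: -1
Gen 4: crossing 2x1. Both 2&3? no. Sum: -1
Gen 5: crossing 3x1. Both 2&3? no. Sum: -1
Gen 6: 3 under 2. Both 2&3? yes. Contrib: +1. Sum: 0
Gen 7: 2 under 3. Both 2&3? yes. Contrib: -1. Sum: -1
Gen 8: 3 under 2. Both 2&3? yes. Contrib: +1. Sum: 0
Gen 9: crossing 1x2. Both 2&3? no. Sum: 0
Gen 10: crossing 1x3. Both 2&3? no. Sum: 0
Gen 11: 2 under 3. Both 2&3? yes. Contrib: -1. Sum: -1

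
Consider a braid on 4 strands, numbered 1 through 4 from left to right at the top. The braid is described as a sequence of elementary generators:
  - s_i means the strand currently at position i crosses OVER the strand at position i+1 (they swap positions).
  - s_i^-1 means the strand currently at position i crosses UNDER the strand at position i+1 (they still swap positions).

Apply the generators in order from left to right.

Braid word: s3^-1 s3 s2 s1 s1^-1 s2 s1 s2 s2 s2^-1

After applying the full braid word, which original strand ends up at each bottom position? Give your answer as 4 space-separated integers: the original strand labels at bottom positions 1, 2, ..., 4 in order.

Answer: 2 3 1 4

Derivation:
Gen 1 (s3^-1): strand 3 crosses under strand 4. Perm now: [1 2 4 3]
Gen 2 (s3): strand 4 crosses over strand 3. Perm now: [1 2 3 4]
Gen 3 (s2): strand 2 crosses over strand 3. Perm now: [1 3 2 4]
Gen 4 (s1): strand 1 crosses over strand 3. Perm now: [3 1 2 4]
Gen 5 (s1^-1): strand 3 crosses under strand 1. Perm now: [1 3 2 4]
Gen 6 (s2): strand 3 crosses over strand 2. Perm now: [1 2 3 4]
Gen 7 (s1): strand 1 crosses over strand 2. Perm now: [2 1 3 4]
Gen 8 (s2): strand 1 crosses over strand 3. Perm now: [2 3 1 4]
Gen 9 (s2): strand 3 crosses over strand 1. Perm now: [2 1 3 4]
Gen 10 (s2^-1): strand 1 crosses under strand 3. Perm now: [2 3 1 4]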